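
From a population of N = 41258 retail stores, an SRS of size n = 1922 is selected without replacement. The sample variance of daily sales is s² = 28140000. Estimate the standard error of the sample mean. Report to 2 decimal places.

118.15

Under SRS without replacement, Var(ȳ) = (1 − f)·s²/n with f = n/N = 1922/41258 = 0.04658490.
Var(ȳ) = (1 − 0.04658490)·28140000/1922 = 0.95341510·14640.999 = 13958.949.
SE(ȳ) = √(13958.949) = 118.15.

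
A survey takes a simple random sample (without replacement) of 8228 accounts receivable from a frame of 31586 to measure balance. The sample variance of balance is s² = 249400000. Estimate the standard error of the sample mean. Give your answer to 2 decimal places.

149.72

Under SRS without replacement, Var(ȳ) = (1 − f)·s²/n with f = n/N = 8228/31586 = 0.26049516.
Var(ȳ) = (1 − 0.26049516)·249400000/8228 = 0.73950484·30311.133 = 22415.229.
SE(ȳ) = √(22415.229) = 149.72.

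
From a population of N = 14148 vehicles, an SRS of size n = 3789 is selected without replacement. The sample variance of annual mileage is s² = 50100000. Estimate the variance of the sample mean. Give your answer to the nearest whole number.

Under SRS without replacement, Var(ȳ) = (1 − f)·s²/n with f = n/N = 3789/14148 = 0.26781170.
Var(ȳ) = (1 − 0.26781170)·50100000/3789 = 0.73218830·13222.486 = 9681.3496.

9681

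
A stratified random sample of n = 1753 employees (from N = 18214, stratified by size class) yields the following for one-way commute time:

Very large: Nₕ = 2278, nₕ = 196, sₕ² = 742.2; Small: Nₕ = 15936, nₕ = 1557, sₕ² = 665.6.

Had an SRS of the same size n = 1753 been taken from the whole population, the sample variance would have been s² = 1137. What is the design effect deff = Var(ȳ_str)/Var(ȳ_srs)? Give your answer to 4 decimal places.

0.5961

Var(ȳ_str) = Σ Wₕ²(1−fₕ)sₕ²/nₕ with Wₕ = Nₕ/18214:
  Very large: (2278/18214)²·(1−196/2278)·742.2/196 = 0.054136311
  Small: (15936/18214)²·(1−1557/15936)·665.6/1557 = 0.29527185
  → Var(ȳ_str) = 0.34940816.
Var(ȳ_srs) = (1 − 1753/18214)·1137/1753 = 0.58617789.
deff = 0.34940816 / 0.58617789 = 0.5961.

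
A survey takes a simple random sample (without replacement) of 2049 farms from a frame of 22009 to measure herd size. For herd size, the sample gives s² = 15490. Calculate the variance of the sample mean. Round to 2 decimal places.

Under SRS without replacement, Var(ȳ) = (1 − f)·s²/n with f = n/N = 2049/22009 = 0.09309828.
Var(ȳ) = (1 − 0.09309828)·15490/2049 = 0.90690172·7.5597853 = 6.8559823.

6.86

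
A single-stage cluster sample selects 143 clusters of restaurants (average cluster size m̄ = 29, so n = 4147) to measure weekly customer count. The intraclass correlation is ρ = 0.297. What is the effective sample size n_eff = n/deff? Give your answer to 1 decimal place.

445.1

deff = 1 + (29 − 1)·0.297 = 1 + 8.316 = 9.316.
n_eff = 4147 / 9.316 = 445.1.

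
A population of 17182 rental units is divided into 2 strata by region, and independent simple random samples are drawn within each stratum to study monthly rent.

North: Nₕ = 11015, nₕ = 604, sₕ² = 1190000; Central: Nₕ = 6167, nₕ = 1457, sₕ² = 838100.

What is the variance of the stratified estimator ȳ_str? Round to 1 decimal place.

Var(ȳ_str) = Σₕ Wₕ²(1 − fₕ)sₕ²/nₕ with Wₕ = Nₕ/N, N = 17182.
North: Wₕ = 0.64107787; term = 0.64107787²·(1 − 0.05483432)·1190000/604 = 765.31379.
Central: Wₕ = 0.35892213; term = 0.35892213²·(1 − 0.23625750)·838100/1457 = 56.595736.
Sum = 821.90953.

821.9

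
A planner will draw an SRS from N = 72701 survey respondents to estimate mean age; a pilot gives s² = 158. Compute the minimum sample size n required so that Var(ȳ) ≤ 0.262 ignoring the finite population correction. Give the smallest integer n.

Without fpc, n₀ = s²/D = 158/0.262 = 603.0534.
Rounding up, n = 604.

604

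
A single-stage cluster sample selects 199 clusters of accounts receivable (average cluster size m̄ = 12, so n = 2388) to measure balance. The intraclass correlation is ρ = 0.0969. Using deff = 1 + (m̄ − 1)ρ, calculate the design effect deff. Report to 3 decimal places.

2.066

deff = 1 + (12 − 1)·0.0969 = 1 + 1.0659 = 2.0659.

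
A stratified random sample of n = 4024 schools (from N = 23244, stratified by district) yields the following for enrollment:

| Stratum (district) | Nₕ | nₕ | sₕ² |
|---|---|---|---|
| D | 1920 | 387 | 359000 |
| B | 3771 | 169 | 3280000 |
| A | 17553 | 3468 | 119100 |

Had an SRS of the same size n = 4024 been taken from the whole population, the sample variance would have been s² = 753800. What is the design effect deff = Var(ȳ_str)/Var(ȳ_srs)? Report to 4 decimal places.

Var(ȳ_str) = Σ Wₕ²(1−fₕ)sₕ²/nₕ with Wₕ = Nₕ/23244:
  D: (1920/23244)²·(1−387/1920)·359000/387 = 5.0536497
  B: (3771/23244)²·(1−169/3771)·3280000/169 = 487.93913
  A: (17553/23244)²·(1−3468/17553)·119100/3468 = 15.715172
  → Var(ȳ_str) = 508.70795.
Var(ȳ_srs) = (1 − 4024/23244)·753800/4024 = 154.89617.
deff = 508.70795 / 154.89617 = 3.2842.

3.2842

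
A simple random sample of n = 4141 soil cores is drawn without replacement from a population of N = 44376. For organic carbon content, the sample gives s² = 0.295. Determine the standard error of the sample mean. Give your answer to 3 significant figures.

Under SRS without replacement, Var(ȳ) = (1 − f)·s²/n with f = n/N = 4141/44376 = 0.09331621.
Var(ȳ) = (1 − 0.09331621)·0.295/4141 = 0.90668379·7.1238831 × 10^-5 = 6.4591094 × 10^-5.
SE(ȳ) = √(6.4591094 × 10^-5) = 0.00804.

0.00804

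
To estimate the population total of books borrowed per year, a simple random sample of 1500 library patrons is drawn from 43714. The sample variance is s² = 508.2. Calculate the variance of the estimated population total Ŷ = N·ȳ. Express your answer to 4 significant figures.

6.252 × 10^8

Var(Ŷ) = N²·Var(ȳ) = N²·(1 − n/N)·s²/n.
f = 1500/43714 = 0.03431395; Var(ȳ) = 0.96568605·508.2/1500 = 0.32717443.
Var(Ŷ) = 43714² · 0.32717443 = 6.2520213 × 10^8.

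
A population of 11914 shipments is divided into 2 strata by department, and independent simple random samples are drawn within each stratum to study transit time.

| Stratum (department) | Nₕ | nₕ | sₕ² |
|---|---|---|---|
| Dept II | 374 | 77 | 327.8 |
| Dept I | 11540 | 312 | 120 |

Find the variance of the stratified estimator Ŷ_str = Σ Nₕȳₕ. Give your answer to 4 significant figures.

Var(Ŷ_str) = Σₕ Nₕ²(1 − fₕ)sₕ²/nₕ.
Dept II: 374²·(1 − 77/374)·327.8/77 = 472874.91.
Dept I: 11540²·(1 − 312/11540)·120/312 = 4.9835046 × 10^7.
Sum = 5.0307921 × 10^7.

5.031 × 10^7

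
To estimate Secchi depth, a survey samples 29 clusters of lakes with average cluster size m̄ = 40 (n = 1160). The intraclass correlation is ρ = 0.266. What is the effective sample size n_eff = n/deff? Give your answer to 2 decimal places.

deff = 1 + (40 − 1)·0.266 = 1 + 10.374 = 11.374.
n_eff = 1160 / 11.374 = 101.99.

101.99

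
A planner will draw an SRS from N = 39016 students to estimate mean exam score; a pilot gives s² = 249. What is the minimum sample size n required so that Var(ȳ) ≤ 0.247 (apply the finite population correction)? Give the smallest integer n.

983

Without fpc, n₀ = s²/D = 249/0.247 = 1008.0972.
With fpc, (1 − n/N)·s²/n ≤ D requires n ≥ n₀/(1 + n₀/N) = 1008.0972/(1 + 1008.0972/39016) = 982.7060.
Rounding up, n = 983.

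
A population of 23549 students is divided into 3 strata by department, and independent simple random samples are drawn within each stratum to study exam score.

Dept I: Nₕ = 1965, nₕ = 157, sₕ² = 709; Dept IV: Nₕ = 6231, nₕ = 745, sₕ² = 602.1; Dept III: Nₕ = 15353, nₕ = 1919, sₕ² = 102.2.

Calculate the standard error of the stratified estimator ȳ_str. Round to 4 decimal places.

Var(ȳ_str) = Σₕ Wₕ²(1 − fₕ)sₕ²/nₕ with Wₕ = Nₕ/N, N = 23549.
Dept I: Wₕ = 0.08344303; term = 0.08344303²·(1 − 0.07989822)·709/157 = 0.028930945.
Dept IV: Wₕ = 0.26459722; term = 0.26459722²·(1 − 0.11956347)·602.1/745 = 0.04981739.
Dept III: Wₕ = 0.65195974; term = 0.65195974²·(1 − 0.12499186)·102.2/1919 = 0.019807496.
Sum = 0.098555831.
SE = √(0.098555831) = 0.3139.

0.3139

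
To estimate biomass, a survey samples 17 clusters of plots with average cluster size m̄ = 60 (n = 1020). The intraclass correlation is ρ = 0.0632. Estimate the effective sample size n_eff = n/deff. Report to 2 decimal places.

215.70

deff = 1 + (60 − 1)·0.0632 = 1 + 3.7288 = 4.7288.
n_eff = 1020 / 4.7288 = 215.70.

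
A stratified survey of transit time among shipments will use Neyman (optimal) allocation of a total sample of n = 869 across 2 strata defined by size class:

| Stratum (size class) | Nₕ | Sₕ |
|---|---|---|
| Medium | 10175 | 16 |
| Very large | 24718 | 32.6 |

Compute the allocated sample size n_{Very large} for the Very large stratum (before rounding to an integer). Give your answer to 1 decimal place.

Neyman allocation: nₕ = n·NₕSₕ / Σⱼ NⱼSⱼ.
Σ NⱼSⱼ = 10175·16 + 24718·32.6 = 968606.8.
n_{Very large} = 869·24718·32.6 / 968606.8 = 722.9.

722.9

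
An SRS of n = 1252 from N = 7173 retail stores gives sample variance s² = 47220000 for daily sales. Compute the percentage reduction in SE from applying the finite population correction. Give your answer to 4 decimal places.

f = n/N = 1252/7173 = 0.17454343.
SE_no-fpc = √(s²/n) = 194.20519; SE_fpc = √((1−f)s²/n) = 176.44443.
Ratio = √(1−f) = 0.90854641. Reduction = 100·(1 − 0.90854641) = 9.1454%.

9.1454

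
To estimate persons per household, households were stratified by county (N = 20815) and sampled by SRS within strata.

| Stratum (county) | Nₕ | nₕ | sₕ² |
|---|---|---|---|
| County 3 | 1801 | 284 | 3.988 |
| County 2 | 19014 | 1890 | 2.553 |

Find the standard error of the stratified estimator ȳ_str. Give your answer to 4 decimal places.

Var(ȳ_str) = Σₕ Wₕ²(1 − fₕ)sₕ²/nₕ with Wₕ = Nₕ/N, N = 20815.
County 3: Wₕ = 0.08652414; term = 0.08652414²·(1 − 0.15769017)·3.988/284 = 8.8548921 × 10^-5.
County 2: Wₕ = 0.91347586; term = 0.91347586²·(1 − 0.09940044)·2.553/1890 = 0.0010151142.
Sum = 0.0011036631.
SE = √(0.0011036631) = 0.0332.

0.0332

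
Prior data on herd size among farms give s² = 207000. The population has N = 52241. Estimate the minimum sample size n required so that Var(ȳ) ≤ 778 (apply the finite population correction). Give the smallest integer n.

265

Without fpc, n₀ = s²/D = 207000/778 = 266.0668.
With fpc, (1 − n/N)·s²/n ≤ D requires n ≥ n₀/(1 + n₀/N) = 266.0668/(1 + 266.0668/52241) = 264.7186.
Rounding up, n = 265.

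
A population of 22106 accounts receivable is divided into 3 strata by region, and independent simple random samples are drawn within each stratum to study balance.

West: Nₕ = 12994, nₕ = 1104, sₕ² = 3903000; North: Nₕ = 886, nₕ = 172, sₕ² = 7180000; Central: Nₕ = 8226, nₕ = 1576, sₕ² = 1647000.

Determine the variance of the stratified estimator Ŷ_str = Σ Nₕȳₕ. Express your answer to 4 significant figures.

6.298 × 10^11

Var(Ŷ_str) = Σₕ Nₕ²(1 − fₕ)sₕ²/nₕ.
West: 12994²·(1 − 1104/12994)·3903000/1104 = 5.4620314 × 10^11.
North: 886²·(1 − 172/886)·7180000/172 = 2.6407539 × 10^10.
Central: 8226²·(1 − 1576/8226)·1647000/1576 = 5.7167307 × 10^10.
Sum = 6.2977799 × 10^11.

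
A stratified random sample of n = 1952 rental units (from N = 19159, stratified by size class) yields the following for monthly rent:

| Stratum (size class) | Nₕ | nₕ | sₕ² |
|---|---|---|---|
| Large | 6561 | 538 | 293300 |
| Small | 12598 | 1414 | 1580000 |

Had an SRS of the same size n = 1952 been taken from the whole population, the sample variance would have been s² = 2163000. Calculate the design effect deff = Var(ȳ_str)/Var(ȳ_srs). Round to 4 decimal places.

0.4899

Var(ȳ_str) = Σ Wₕ²(1−fₕ)sₕ²/nₕ with Wₕ = Nₕ/19159:
  Large: (6561/19159)²·(1−538/6561)·293300/538 = 58.690392
  Small: (12598/19159)²·(1−1414/12598)·1580000/1414 = 428.90466
  → Var(ȳ_str) = 487.59505.
Var(ȳ_srs) = (1 − 1952/19159)·2163000/1952 = 995.19693.
deff = 487.59505 / 995.19693 = 0.4899.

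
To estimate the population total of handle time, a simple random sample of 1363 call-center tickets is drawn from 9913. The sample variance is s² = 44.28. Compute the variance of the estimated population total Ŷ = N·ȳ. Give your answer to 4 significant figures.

2.753 × 10^6

Var(Ŷ) = N²·Var(ȳ) = N²·(1 − n/N)·s²/n.
f = 1363/9913 = 0.13749622; Var(ȳ) = 0.86250378·44.28/1363 = 0.028020299.
Var(Ŷ) = 9913² · 0.028020299 = 2.7534867 × 10^6.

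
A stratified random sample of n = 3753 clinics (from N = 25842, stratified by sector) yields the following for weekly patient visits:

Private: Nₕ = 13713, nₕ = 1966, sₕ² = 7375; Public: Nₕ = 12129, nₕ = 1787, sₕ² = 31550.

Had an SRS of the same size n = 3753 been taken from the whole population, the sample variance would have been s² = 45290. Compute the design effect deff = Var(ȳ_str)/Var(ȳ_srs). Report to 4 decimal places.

0.4092

Var(ȳ_str) = Σ Wₕ²(1−fₕ)sₕ²/nₕ with Wₕ = Nₕ/25842:
  Private: (13713/25842)²·(1−1966/13713)·7375/1966 = 0.904869
  Public: (12129/25842)²·(1−1787/12129)·31550/1787 = 3.3162869
  → Var(ȳ_str) = 4.2211559.
Var(ȳ_srs) = (1 − 3753/25842)·45290/3753 = 10.315106.
deff = 4.2211559 / 10.315106 = 0.4092.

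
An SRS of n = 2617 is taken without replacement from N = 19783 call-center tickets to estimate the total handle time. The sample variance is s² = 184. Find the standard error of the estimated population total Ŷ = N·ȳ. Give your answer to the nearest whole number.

Var(Ŷ) = N²·Var(ȳ) = N²·(1 − n/N)·s²/n.
f = 2617/19783 = 0.13228530; Var(ȳ) = 0.86771470·184/2617 = 0.0610086.
Var(Ŷ) = 19783² · 0.0610086 = 2.3876758 × 10^7.
SE(Ŷ) = √(2.3876758 × 10^7) = 4886.

4886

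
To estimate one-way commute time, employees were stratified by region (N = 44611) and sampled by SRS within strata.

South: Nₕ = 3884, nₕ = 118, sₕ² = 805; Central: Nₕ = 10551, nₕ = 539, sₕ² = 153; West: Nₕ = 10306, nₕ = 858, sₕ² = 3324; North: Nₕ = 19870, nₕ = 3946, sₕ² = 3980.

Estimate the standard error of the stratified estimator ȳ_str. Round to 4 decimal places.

Var(ȳ_str) = Σₕ Wₕ²(1 − fₕ)sₕ²/nₕ with Wₕ = Nₕ/N, N = 44611.
South: Wₕ = 0.08706373; term = 0.08706373²·(1 − 0.03038105)·805/118 = 0.050140596.
Central: Wₕ = 0.23651117; term = 0.23651117²·(1 − 0.05108521)·153/539 = 0.015067223.
West: Wₕ = 0.23101926; term = 0.23101926²·(1 − 0.08325247)·3324/858 = 0.18954827.
North: Wₕ = 0.44540584; term = 0.44540584²·(1 − 0.19859084)·3980/3946 = 0.16035855.
Sum = 0.41511464.
SE = √(0.41511464) = 0.6443.

0.6443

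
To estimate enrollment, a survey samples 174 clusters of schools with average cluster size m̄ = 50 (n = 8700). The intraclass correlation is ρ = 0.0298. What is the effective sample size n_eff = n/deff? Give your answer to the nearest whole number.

3536

deff = 1 + (50 − 1)·0.0298 = 1 + 1.4602 = 2.4602.
n_eff = 8700 / 2.4602 = 3536.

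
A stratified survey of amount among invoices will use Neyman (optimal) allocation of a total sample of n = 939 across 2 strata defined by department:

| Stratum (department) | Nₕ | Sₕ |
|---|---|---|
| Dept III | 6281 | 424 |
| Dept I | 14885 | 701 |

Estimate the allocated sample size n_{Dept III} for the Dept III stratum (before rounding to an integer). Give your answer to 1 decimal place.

Neyman allocation: nₕ = n·NₕSₕ / Σⱼ NⱼSⱼ.
Σ NⱼSⱼ = 6281·424 + 14885·701 = 1.3097529 × 10^7.
n_{Dept III} = 939·6281·424 / (1.3097529 × 10^7) = 190.9.

190.9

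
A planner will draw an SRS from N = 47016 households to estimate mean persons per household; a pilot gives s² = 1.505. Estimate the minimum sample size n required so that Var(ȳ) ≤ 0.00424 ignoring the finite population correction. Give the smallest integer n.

355

Without fpc, n₀ = s²/D = 1.505/0.00424 = 354.9528.
Rounding up, n = 355.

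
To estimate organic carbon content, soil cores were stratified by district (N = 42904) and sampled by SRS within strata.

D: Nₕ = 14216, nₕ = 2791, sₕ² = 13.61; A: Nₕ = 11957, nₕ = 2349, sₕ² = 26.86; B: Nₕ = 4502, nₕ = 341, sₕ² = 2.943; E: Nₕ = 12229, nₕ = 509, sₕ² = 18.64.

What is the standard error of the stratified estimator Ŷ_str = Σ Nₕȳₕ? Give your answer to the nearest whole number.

2742

Var(Ŷ_str) = Σₕ Nₕ²(1 − fₕ)sₕ²/nₕ.
D: 14216²·(1 − 2791/14216)·13.61/2791 = 792012.27.
A: 11957²·(1 − 2349/11957)·26.86/2349 = 1.3136456 × 10^6.
B: 4502²·(1 − 341/4502)·2.943/341 = 161673.59.
E: 12229²·(1 − 509/12229)·18.64/509 = 5.2486387 × 10^6.
Sum = 7.5159702 × 10^6.
SE = √(7.5159702 × 10^6) = 2742.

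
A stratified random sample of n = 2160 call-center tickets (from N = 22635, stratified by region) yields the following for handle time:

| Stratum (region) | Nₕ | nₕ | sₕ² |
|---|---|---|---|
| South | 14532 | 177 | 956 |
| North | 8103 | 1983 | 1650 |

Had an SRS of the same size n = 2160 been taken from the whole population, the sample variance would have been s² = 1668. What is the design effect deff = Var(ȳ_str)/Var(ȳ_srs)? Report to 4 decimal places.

Var(ȳ_str) = Σ Wₕ²(1−fₕ)sₕ²/nₕ with Wₕ = Nₕ/22635:
  South: (14532/22635)²·(1−177/14532)·956/177 = 2.1991366
  North: (8103/22635)²·(1−1983/8103)·1650/1983 = 0.080537379
  → Var(ȳ_str) = 2.279674.
Var(ȳ_srs) = (1 − 2160/22635)·1668/2160 = 0.69853104.
deff = 2.279674 / 0.69853104 = 3.2635.

3.2635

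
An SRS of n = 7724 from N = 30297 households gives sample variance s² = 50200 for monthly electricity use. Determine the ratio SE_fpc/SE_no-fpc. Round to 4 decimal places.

0.8632

f = n/N = 7724/30297 = 0.25494273.
SE_no-fpc = √(s²/n) = 2.5493574; SE_fpc = √((1−f)s²/n) = 2.2005212.
Ratio = √(1−f) = 0.86316700.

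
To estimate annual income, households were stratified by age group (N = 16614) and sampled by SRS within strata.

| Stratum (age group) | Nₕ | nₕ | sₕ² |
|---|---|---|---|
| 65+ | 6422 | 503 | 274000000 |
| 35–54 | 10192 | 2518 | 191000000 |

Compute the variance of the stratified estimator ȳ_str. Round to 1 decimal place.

Var(ȳ_str) = Σₕ Wₕ²(1 − fₕ)sₕ²/nₕ with Wₕ = Nₕ/N, N = 16614.
65+: Wₕ = 0.38654147; term = 0.38654147²·(1 − 0.07832451)·274000000/503 = 75015.811.
35–54: Wₕ = 0.61345853; term = 0.61345853²·(1 − 0.24705651)·191000000/2518 = 21493.663.
Sum = 96509.474.

96509.5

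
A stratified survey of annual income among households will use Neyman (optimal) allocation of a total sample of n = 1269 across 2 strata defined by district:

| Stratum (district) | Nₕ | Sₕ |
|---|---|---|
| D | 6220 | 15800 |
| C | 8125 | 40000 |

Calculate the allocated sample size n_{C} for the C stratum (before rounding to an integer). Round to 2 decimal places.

Neyman allocation: nₕ = n·NₕSₕ / Σⱼ NⱼSⱼ.
Σ NⱼSⱼ = 6220·15800 + 8125·40000 = 4.23276 × 10^8.
n_{C} = 1269·8125·40000 / (4.23276 × 10^8) = 974.36.

974.36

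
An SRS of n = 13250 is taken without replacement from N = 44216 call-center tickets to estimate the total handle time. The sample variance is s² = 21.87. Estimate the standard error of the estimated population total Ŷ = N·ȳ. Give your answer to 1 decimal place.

1503.3

Var(Ŷ) = N²·Var(ȳ) = N²·(1 − n/N)·s²/n.
f = 13250/44216 = 0.29966528; Var(ȳ) = 0.70033472·21.87/13250 = 0.0011559487.
Var(Ŷ) = 44216² · 0.0011559487 = 2.2599429 × 10^6.
SE(Ŷ) = √(2.2599429 × 10^6) = 1503.3.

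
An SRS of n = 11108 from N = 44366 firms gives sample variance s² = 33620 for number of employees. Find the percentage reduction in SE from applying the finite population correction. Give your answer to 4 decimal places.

13.4189

f = n/N = 11108/44366 = 0.25037191.
SE_no-fpc = √(s²/n) = 1.7397263; SE_fpc = √((1−f)s²/n) = 1.5062735.
Ratio = √(1−f) = 0.86581066. Reduction = 100·(1 − 0.86581066) = 13.4189%.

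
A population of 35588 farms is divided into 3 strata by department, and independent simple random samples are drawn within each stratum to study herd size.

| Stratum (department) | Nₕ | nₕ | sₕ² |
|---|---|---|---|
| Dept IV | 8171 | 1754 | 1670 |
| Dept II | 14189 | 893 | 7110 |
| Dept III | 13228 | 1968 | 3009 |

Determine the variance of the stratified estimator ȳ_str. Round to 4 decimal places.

1.4052

Var(ȳ_str) = Σₕ Wₕ²(1 − fₕ)sₕ²/nₕ with Wₕ = Nₕ/N, N = 35588.
Dept IV: Wₕ = 0.22959987; term = 0.22959987²·(1 − 0.21466161)·1670/1754 = 0.039417309.
Dept II: Wₕ = 0.39870181; term = 0.39870181²·(1 − 0.06293608)·7110/893 = 1.1859975.
Dept III: Wₕ = 0.37169833; term = 0.37169833²·(1 − 0.14877533)·3009/1968 = 0.17981359.
Sum = 1.4052284.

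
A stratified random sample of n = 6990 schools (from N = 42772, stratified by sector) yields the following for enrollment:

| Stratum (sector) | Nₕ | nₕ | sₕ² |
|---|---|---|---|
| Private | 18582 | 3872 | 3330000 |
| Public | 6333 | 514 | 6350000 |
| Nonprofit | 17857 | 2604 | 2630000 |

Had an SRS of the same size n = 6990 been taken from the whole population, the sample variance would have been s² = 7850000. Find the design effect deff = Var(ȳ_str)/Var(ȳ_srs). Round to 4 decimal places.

Var(ȳ_str) = Σ Wₕ²(1−fₕ)sₕ²/nₕ with Wₕ = Nₕ/42772:
  Private: (18582/42772)²·(1−3872/18582)·3330000/3872 = 128.49756
  Public: (6333/42772)²·(1−514/6333)·6350000/514 = 248.8567
  Nonprofit: (17857/42772)²·(1−2604/17857)·2630000/2604 = 150.36938
  → Var(ȳ_str) = 527.72364.
Var(ȳ_srs) = (1 − 6990/42772)·7850000/6990 = 939.50162.
deff = 527.72364 / 939.50162 = 0.5617.

0.5617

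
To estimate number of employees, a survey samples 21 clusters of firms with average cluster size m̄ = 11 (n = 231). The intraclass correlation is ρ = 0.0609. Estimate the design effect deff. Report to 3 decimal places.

deff = 1 + (11 − 1)·0.0609 = 1 + 0.609 = 1.609.

1.609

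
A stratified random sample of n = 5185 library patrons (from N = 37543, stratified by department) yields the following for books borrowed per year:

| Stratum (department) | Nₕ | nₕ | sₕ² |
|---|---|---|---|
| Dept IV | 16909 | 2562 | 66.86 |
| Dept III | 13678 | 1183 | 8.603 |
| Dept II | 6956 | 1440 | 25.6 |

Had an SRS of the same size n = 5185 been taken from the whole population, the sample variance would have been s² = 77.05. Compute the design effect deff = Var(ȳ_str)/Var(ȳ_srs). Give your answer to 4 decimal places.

0.4573

Var(ȳ_str) = Σ Wₕ²(1−fₕ)sₕ²/nₕ with Wₕ = Nₕ/37543:
  Dept IV: (16909/37543)²·(1−2562/16909)·66.86/2562 = 0.004491675
  Dept III: (13678/37543)²·(1−1183/13678)·8.603/1183 = 8.8179187 × 10^-4
  Dept II: (6956/37543)²·(1−1440/6956)·25.6/1440 = 4.8395319 × 10^-4
  → Var(ȳ_str) = 0.0058574201.
Var(ȳ_srs) = (1 − 5185/37543)·77.05/5185 = 0.01280786.
deff = 0.0058574201 / 0.01280786 = 0.4573.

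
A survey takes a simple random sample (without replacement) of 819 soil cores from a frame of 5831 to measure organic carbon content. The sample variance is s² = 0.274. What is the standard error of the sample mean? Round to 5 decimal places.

0.01696

Under SRS without replacement, Var(ȳ) = (1 − f)·s²/n with f = n/N = 819/5831 = 0.14045618.
Var(ȳ) = (1 − 0.14045618)·0.274/819 = 0.85954382·3.3455433 × 10^-4 = 2.8756411 × 10^-4.
SE(ȳ) = √(2.8756411 × 10^-4) = 0.01696.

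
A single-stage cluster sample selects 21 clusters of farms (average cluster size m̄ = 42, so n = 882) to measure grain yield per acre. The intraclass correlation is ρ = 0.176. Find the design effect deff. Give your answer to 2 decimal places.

8.22

deff = 1 + (42 − 1)·0.176 = 1 + 7.216 = 8.216.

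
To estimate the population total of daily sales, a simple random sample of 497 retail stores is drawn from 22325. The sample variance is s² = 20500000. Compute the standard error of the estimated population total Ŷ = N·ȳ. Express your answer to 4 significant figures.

Var(Ŷ) = N²·Var(ȳ) = N²·(1 − n/N)·s²/n.
f = 497/22325 = 0.02226204; Var(ȳ) = 0.97773796·20500000/497 = 40329.232.
Var(Ŷ) = 22325² · 40329.232 = 2.0100316 × 10^13.
SE(Ŷ) = √(2.0100316 × 10^13) = 4.483 × 10^6.

4.483 × 10^6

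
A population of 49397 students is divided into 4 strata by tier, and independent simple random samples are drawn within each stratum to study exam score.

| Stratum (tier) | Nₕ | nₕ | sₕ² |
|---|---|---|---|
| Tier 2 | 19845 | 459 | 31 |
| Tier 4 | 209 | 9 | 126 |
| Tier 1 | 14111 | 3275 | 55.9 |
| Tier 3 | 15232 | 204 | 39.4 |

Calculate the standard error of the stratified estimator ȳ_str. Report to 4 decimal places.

Var(ȳ_str) = Σₕ Wₕ²(1 − fₕ)sₕ²/nₕ with Wₕ = Nₕ/N, N = 49397.
Tier 2: Wₕ = 0.40174505; term = 0.40174505²·(1 − 0.02312925)·31/459 = 0.010648469.
Tier 4: Wₕ = 0.00423103; term = 0.00423103²·(1 − 0.04306220)·126/9 = 2.3982981 × 10^-4.
Tier 1: Wₕ = 0.28566512; term = 0.28566512²·(1 − 0.23208844)·55.9/3275 = 0.0010696117.
Tier 3: Wₕ = 0.30835881; term = 0.30835881²·(1 − 0.01339286)·39.4/204 = 0.018118533.
Sum = 0.030076444.
SE = √(0.030076444) = 0.1734.

0.1734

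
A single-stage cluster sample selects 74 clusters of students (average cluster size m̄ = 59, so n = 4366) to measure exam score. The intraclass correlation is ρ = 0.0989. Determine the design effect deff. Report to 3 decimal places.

6.736

deff = 1 + (59 − 1)·0.0989 = 1 + 5.7362 = 6.7362.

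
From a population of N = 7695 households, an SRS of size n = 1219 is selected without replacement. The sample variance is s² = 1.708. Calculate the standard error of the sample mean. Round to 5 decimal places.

0.03434

Under SRS without replacement, Var(ȳ) = (1 − f)·s²/n with f = n/N = 1219/7695 = 0.15841455.
Var(ȳ) = (1 − 0.15841455)·1.708/1219 = 0.84158545·0.0014011485 = 0.0011791862.
SE(ȳ) = √(0.0011791862) = 0.03434.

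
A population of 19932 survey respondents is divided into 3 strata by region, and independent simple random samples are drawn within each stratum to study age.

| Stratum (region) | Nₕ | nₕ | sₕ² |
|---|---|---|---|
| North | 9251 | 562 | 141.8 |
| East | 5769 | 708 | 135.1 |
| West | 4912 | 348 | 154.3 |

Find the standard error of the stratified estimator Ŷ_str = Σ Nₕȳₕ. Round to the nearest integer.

5983

Var(Ŷ_str) = Σₕ Nₕ²(1 − fₕ)sₕ²/nₕ.
North: 9251²·(1 − 562/9251)·141.8/562 = 2.0281422 × 10^7.
East: 5769²·(1 − 708/5769)·135.1/708 = 5.5713311 × 10^6.
West: 4912²·(1 − 348/4912)·154.3/348 = 9.9400982 × 10^6.
Sum = 3.5792851 × 10^7.
SE = √(3.5792851 × 10^7) = 5983.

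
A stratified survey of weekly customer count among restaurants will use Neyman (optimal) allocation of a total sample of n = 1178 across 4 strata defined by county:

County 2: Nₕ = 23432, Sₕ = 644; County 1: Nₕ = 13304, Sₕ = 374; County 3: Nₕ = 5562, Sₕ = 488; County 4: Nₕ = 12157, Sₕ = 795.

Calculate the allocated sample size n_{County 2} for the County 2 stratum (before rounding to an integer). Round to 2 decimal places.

Neyman allocation: nₕ = n·NₕSₕ / Σⱼ NⱼSⱼ.
Σ NⱼSⱼ = 23432·644 + 13304·374 + 5562·488 + 12157·795 = 3.2444975 × 10^7.
n_{County 2} = 1178·23432·644 / (3.2444975 × 10^7) = 547.89.

547.89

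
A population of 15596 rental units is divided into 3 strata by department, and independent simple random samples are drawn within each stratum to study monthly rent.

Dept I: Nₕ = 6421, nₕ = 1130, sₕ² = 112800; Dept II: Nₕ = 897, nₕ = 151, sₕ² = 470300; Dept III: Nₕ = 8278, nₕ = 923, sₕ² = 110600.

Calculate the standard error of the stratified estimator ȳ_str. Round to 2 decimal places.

Var(ȳ_str) = Σₕ Wₕ²(1 − fₕ)sₕ²/nₕ with Wₕ = Nₕ/N, N = 15596.
Dept I: Wₕ = 0.41170813; term = 0.41170813²·(1 − 0.17598505)·112800/1130 = 13.942628.
Dept II: Wₕ = 0.05751475; term = 0.05751475²·(1 − 0.16833891)·470300/151 = 8.5684615.
Dept III: Wₕ = 0.53077712; term = 0.53077712²·(1 − 0.11150036)·110600/923 = 29.994047.
Sum = 52.505137.
SE = √(52.505137) = 7.25.

7.25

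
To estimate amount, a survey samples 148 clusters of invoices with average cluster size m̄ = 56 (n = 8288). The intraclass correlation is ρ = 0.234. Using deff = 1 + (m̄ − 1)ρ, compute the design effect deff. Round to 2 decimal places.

13.87

deff = 1 + (56 − 1)·0.234 = 1 + 12.87 = 13.87.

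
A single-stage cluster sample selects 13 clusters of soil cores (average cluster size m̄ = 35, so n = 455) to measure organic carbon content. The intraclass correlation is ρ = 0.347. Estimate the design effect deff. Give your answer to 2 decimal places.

deff = 1 + (35 − 1)·0.347 = 1 + 11.798 = 12.798.

12.80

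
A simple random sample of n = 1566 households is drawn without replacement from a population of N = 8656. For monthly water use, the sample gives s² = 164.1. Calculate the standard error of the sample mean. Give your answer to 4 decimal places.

0.2930

Under SRS without replacement, Var(ȳ) = (1 − f)·s²/n with f = n/N = 1566/8656 = 0.18091497.
Var(ȳ) = (1 − 0.18091497)·164.1/1566 = 0.81908503·0.10478927 = 0.085831324.
SE(ȳ) = √(0.085831324) = 0.2930.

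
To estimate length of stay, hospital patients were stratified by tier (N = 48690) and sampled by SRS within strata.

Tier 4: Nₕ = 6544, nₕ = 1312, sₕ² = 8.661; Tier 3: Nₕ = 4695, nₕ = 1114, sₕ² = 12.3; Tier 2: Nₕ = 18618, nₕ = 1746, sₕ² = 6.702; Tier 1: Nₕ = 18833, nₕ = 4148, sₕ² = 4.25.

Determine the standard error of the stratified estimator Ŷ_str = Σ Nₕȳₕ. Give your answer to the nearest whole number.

1379

Var(Ŷ_str) = Σₕ Nₕ²(1 − fₕ)sₕ²/nₕ.
Tier 4: 6544²·(1 − 1312/6544)·8.661/1312 = 226019.15.
Tier 3: 4695²·(1 − 1114/4695)·12.3/1114 = 185634.99.
Tier 2: 18618²·(1 − 1746/18618)·6.702/1746 = 1.205757 × 10^6.
Tier 1: 18833²·(1 − 4148/18833)·4.25/4148 = 283363.32.
Sum = 1.9007745 × 10^6.
SE = √(1.9007745 × 10^6) = 1379.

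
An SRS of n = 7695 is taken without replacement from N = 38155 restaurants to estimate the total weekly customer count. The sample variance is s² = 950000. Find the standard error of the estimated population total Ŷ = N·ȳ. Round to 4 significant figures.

Var(Ŷ) = N²·Var(ȳ) = N²·(1 − n/N)·s²/n.
f = 7695/38155 = 0.20167737; Var(ȳ) = 0.79832263·950000/7695 = 98.55835.
Var(Ŷ) = 38155² · 98.55835 = 1.4348164 × 10^11.
SE(Ŷ) = √(1.4348164 × 10^11) = 378800.

378800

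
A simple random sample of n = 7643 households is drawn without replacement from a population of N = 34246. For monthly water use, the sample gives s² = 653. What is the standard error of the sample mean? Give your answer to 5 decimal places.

Under SRS without replacement, Var(ȳ) = (1 − f)·s²/n with f = n/N = 7643/34246 = 0.22317935.
Var(ȳ) = (1 − 0.22317935)·653/7643 = 0.77682065·0.085437655 = 0.066369735.
SE(ȳ) = √(0.066369735) = 0.25762.

0.25762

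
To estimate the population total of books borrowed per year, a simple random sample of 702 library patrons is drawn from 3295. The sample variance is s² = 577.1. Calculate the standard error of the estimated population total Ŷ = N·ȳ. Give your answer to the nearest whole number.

Var(Ŷ) = N²·Var(ȳ) = N²·(1 − n/N)·s²/n.
f = 702/3295 = 0.21305008; Var(ȳ) = 0.78694992·577.1/702 = 0.64693561.
Var(Ŷ) = 3295² · 0.64693561 = 7.0237961 × 10^6.
SE(Ŷ) = √(7.0237961 × 10^6) = 2650.

2650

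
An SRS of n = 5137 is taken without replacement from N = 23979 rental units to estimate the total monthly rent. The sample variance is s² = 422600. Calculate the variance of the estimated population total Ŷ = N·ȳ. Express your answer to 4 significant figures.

3.717 × 10^10

Var(Ŷ) = N²·Var(ȳ) = N²·(1 − n/N)·s²/n.
f = 5137/23979 = 0.21422912; Var(ȳ) = 0.78577088·422600/5137 = 64.64216.
Var(Ŷ) = 23979² · 64.64216 = 3.7168753 × 10^10.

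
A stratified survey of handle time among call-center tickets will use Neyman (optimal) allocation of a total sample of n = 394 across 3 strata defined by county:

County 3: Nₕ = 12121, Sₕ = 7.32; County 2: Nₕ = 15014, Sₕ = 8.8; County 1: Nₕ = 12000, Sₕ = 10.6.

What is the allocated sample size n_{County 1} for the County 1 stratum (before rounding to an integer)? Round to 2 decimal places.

Neyman allocation: nₕ = n·NₕSₕ / Σⱼ NⱼSⱼ.
Σ NⱼSⱼ = 12121·7.32 + 15014·8.8 + 12000·10.6 = 348048.92.
n_{County 1} = 394·12000·10.6 / 348048.92 = 143.99.

143.99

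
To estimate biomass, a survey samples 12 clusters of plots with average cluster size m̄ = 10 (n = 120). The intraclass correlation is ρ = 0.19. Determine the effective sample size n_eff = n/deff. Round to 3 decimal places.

deff = 1 + (10 − 1)·0.19 = 1 + 1.71 = 2.71.
n_eff = 120 / 2.71 = 44.280.

44.280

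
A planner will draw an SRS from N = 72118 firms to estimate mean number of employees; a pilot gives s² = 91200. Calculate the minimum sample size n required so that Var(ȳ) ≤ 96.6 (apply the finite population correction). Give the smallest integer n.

932

Without fpc, n₀ = s²/D = 91200/96.6 = 944.0994.
With fpc, (1 − n/N)·s²/n ≤ D requires n ≥ n₀/(1 + n₀/N) = 944.0994/(1 + 944.0994/72118) = 931.8999.
Rounding up, n = 932.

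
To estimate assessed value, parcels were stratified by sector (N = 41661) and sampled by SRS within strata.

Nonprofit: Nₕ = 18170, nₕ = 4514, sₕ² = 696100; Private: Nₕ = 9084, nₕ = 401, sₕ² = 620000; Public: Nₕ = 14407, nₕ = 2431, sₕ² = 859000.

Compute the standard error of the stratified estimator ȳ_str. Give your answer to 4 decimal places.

Var(ȳ_str) = Σₕ Wₕ²(1 − fₕ)sₕ²/nₕ with Wₕ = Nₕ/N, N = 41661.
Nonprofit: Wₕ = 0.43613931; term = 0.43613931²·(1 − 0.24843148)·696100/4514 = 22.045966.
Private: Wₕ = 0.21804565; term = 0.21804565²·(1 − 0.04414355)·620000/401 = 70.264322.
Public: Wₕ = 0.34581503; term = 0.34581503²·(1 − 0.16873742)·859000/2431 = 35.126443.
Sum = 127.43673.
SE = √(127.43673) = 11.2888.

11.2888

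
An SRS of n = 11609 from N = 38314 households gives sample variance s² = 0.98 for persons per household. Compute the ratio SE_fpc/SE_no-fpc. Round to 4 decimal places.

0.8349

f = n/N = 11609/38314 = 0.30299629.
SE_no-fpc = √(s²/n) = 0.0091878867; SE_fpc = √((1−f)s²/n) = 0.0076706678.
Ratio = √(1−f) = 0.83486748.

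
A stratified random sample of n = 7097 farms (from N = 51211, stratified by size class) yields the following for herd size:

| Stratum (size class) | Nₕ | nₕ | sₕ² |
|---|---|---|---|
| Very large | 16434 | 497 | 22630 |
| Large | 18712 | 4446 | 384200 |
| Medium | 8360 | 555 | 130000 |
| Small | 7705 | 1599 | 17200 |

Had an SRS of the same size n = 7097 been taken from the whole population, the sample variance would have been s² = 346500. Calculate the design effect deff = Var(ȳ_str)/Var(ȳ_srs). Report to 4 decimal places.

0.4604

Var(ȳ_str) = Σ Wₕ²(1−fₕ)sₕ²/nₕ with Wₕ = Nₕ/51211:
  Very large: (16434/51211)²·(1−497/16434)·22630/497 = 4.547278
  Large: (18712/51211)²·(1−4446/18712)·384200/4446 = 8.7959716
  Medium: (8360/51211)²·(1−555/8360)·130000/555 = 5.8277786
  Small: (7705/51211)²·(1−1599/7705)·17200/1599 = 0.19296694
  → Var(ȳ_str) = 19.363995.
Var(ȳ_srs) = (1 − 7097/51211)·346500/7097 = 42.057322.
deff = 19.363995 / 42.057322 = 0.4604.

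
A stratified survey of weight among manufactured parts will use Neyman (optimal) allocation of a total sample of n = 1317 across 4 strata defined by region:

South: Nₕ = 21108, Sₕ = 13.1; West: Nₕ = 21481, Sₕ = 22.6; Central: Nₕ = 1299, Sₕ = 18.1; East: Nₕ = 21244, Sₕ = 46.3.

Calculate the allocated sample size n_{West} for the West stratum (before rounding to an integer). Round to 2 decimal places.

Neyman allocation: nₕ = n·NₕSₕ / Σⱼ NⱼSⱼ.
Σ NⱼSⱼ = 21108·13.1 + 21481·22.6 + 1299·18.1 + 21244·46.3 = 1.7690945 × 10^6.
n_{West} = 1317·21481·22.6 / (1.7690945 × 10^6) = 361.41.

361.41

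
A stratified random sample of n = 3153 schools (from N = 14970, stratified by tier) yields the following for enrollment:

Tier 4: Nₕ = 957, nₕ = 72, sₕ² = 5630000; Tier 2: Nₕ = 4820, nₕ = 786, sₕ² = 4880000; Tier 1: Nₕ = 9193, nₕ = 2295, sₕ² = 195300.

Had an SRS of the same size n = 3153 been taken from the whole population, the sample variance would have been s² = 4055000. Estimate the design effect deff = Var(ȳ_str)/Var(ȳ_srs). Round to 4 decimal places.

0.8454

Var(ȳ_str) = Σ Wₕ²(1−fₕ)sₕ²/nₕ with Wₕ = Nₕ/14970:
  Tier 4: (957/14970)²·(1−72/957)·5630000/72 = 295.52043
  Tier 2: (4820/14970)²·(1−786/4820)·4880000/786 = 538.68714
  Tier 1: (9193/14970)²·(1−2295/9193)·195300/2295 = 24.079996
  → Var(ȳ_str) = 858.28757.
Var(ȳ_srs) = (1 − 3153/14970)·4055000/3153 = 1015.2017.
deff = 858.28757 / 1015.2017 = 0.8454.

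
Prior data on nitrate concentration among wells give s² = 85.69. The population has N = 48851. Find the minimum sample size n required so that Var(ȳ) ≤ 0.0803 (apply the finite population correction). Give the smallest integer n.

1045

Without fpc, n₀ = s²/D = 85.69/0.0803 = 1067.1233.
With fpc, (1 − n/N)·s²/n ≤ D requires n ≥ n₀/(1 + n₀/N) = 1067.1233/(1 + 1067.1233/48851) = 1044.3109.
Rounding up, n = 1045.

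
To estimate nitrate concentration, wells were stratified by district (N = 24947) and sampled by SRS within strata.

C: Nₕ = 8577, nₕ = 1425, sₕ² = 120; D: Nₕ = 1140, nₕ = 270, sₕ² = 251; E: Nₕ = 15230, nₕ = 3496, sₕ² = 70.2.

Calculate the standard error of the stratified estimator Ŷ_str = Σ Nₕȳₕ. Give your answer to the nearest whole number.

Var(Ŷ_str) = Σₕ Nₕ²(1 − fₕ)sₕ²/nₕ.
C: 8577²·(1 − 1425/8577)·120/1425 = 5.1657014 × 10^6.
D: 1140²·(1 − 270/1140)·251/270 = 922006.67.
E: 15230²·(1 − 3496/15230)·70.2/3496 = 3.5884895 × 10^6.
Sum = 9.6761976 × 10^6.
SE = √(9.6761976 × 10^6) = 3111.

3111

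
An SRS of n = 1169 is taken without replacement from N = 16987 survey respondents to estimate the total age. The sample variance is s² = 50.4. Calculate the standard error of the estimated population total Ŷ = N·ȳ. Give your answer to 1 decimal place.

Var(Ŷ) = N²·Var(ȳ) = N²·(1 − n/N)·s²/n.
f = 1169/16987 = 0.06881733; Var(ȳ) = 0.93118267·50.4/1169 = 0.040146798.
Var(Ŷ) = 16987² · 0.040146798 = 1.1584687 × 10^7.
SE(Ŷ) = √(1.1584687 × 10^7) = 3403.6.

3403.6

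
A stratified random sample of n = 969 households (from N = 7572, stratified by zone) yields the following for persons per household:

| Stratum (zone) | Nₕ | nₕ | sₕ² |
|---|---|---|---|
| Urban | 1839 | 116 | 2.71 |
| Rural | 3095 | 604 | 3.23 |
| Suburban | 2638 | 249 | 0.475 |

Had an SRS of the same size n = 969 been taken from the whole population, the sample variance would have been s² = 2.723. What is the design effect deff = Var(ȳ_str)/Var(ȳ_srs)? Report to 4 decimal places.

0.9059

Var(ȳ_str) = Σ Wₕ²(1−fₕ)sₕ²/nₕ with Wₕ = Nₕ/7572:
  Urban: (1839/7572)²·(1−116/1839)·2.71/116 = 0.0012910917
  Rural: (3095/7572)²·(1−604/3095)·3.23/604 = 7.1908256 × 10^-4
  Suburban: (2638/7572)²·(1−249/2638)·0.475/249 = 2.0968337 × 10^-4
  → Var(ȳ_str) = 0.0022198576.
Var(ȳ_srs) = (1 − 969/7572)·2.723/969 = 0.0024504992.
deff = 0.0022198576 / 0.0024504992 = 0.9059.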